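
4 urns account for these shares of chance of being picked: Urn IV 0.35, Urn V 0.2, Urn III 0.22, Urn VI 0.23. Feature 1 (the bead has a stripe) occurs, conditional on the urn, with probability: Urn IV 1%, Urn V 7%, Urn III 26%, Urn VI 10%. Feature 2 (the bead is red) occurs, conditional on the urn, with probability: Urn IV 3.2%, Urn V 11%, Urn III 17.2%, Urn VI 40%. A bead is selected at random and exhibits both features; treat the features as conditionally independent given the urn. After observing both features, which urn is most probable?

Urn III

Prior × likelihood for each hypothesis:
  Urn IV: 0.35 × 0.01 × 0.032 = 0.000112
  Urn V: 0.2 × 0.07 × 0.11 = 0.00154
  Urn III: 0.22 × 0.26 × 0.172 = 0.0098384
  Urn VI: 0.23 × 0.1 × 0.4 = 0.0092
Sum = 0.0206904.
Largest term belongs to Urn III, so Urn III is most probable.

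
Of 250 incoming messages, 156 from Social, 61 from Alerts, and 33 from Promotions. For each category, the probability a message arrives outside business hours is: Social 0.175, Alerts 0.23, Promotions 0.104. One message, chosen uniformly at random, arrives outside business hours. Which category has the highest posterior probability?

Social

Unnormalized posteriors (prior × likelihood):
  Social: 0.624 × 0.175 = 0.1092
  Alerts: 0.244 × 0.23 = 0.05612
  Promotions: 0.132 × 0.104 = 0.013728
Normalizing constant = 0.179048.
Largest term belongs to Social, so Social is most probable.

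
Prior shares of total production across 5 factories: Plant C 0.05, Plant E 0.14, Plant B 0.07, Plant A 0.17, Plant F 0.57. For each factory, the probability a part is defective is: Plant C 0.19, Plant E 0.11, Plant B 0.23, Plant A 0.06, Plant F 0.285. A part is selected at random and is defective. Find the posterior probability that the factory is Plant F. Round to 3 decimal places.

0.760

Unnormalized posteriors (prior × likelihood):
  Plant C: 0.05 × 0.19 = 0.0095
  Plant E: 0.14 × 0.11 = 0.0154
  Plant B: 0.07 × 0.23 = 0.0161
  Plant A: 0.17 × 0.06 = 0.0102
  Plant F: 0.57 × 0.285 = 0.16245
Total = 0.21365.
P(Plant F | evidence) = 0.16245 / 0.21365 ≈ 0.760.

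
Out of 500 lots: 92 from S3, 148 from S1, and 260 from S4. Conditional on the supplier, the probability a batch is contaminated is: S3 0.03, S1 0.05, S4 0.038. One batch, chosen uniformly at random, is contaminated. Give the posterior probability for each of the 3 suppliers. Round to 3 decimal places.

S3 0.138, S1 0.369, S4 0.493

By Bayes' rule, posterior ∝ prior × likelihood:
  S3: 0.184 × 0.03 = 0.00552
  S1: 0.296 × 0.05 = 0.0148
  S4: 0.52 × 0.038 = 0.01976
Total = 0.04008.
P(S3 | contaminated) = 0.00552/0.04008 ≈ 0.138
P(S1 | contaminated) = 0.0148/0.04008 ≈ 0.369
P(S4 | contaminated) = 0.01976/0.04008 ≈ 0.493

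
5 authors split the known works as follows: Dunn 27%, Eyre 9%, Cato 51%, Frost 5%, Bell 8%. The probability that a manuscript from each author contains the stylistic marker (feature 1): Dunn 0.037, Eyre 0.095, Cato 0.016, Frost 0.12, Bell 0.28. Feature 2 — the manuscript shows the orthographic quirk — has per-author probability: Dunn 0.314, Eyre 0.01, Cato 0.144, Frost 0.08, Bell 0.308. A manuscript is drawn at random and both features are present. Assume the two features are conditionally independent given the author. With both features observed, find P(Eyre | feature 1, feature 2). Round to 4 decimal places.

0.0073

By Bayes' rule, posterior ∝ prior × likelihood:
  Dunn: 0.27 × 0.037 × 0.314 = 0.00313686
  Eyre: 0.09 × 0.095 × 0.01 = 0.0000855
  Cato: 0.51 × 0.016 × 0.144 = 0.00117504
  Frost: 0.05 × 0.12 × 0.08 = 0.00048
  Bell: 0.08 × 0.28 × 0.308 = 0.0068992
Normalizing constant = 0.0117766.
P(Eyre | evidence) = 0.0000855 / 0.0117766 ≈ 0.0073.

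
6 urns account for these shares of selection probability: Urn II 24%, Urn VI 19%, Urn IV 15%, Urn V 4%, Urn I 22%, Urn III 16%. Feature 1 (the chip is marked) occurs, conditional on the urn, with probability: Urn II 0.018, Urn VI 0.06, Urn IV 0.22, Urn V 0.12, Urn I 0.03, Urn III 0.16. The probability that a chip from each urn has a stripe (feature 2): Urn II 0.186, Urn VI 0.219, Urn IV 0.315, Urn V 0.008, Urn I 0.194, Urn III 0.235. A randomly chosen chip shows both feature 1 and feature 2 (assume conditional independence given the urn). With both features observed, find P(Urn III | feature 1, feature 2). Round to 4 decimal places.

By Bayes' rule, posterior ∝ prior × likelihood:
  Urn II: 0.24 × 0.018 × 0.186 = 0.00080352
  Urn VI: 0.19 × 0.06 × 0.219 = 0.0024966
  Urn IV: 0.15 × 0.22 × 0.315 = 0.010395
  Urn V: 0.04 × 0.12 × 0.008 = 0.0000384
  Urn I: 0.22 × 0.03 × 0.194 = 0.0012804
  Urn III: 0.16 × 0.16 × 0.235 = 0.006016
Total = 0.02102992.
P(Urn III | evidence) = 0.006016 / 0.02102992 ≈ 0.2861.

0.2861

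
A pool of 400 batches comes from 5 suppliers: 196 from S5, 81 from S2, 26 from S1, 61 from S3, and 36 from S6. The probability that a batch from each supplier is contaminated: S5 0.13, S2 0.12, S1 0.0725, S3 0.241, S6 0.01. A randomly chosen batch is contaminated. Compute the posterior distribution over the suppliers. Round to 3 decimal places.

S5 0.489, S2 0.186, S1 0.036, S3 0.282, S6 0.007

Compute prior × likelihood for every hypothesis:
  S5: 0.49 × 0.13 = 0.0637
  S2: 0.2025 × 0.12 = 0.0243
  S1: 0.065 × 0.0725 = 0.0047125
  S3: 0.1525 × 0.241 = 0.0367525
  S6: 0.09 × 0.01 = 0.0009
Total = 0.130365.
P(S5 | contaminated) = 0.0637/0.130365 ≈ 0.489
P(S2 | contaminated) = 0.0243/0.130365 ≈ 0.186
P(S1 | contaminated) = 0.0047125/0.130365 ≈ 0.036
P(S3 | contaminated) = 0.0367525/0.130365 ≈ 0.282
P(S6 | contaminated) = 0.0009/0.130365 ≈ 0.007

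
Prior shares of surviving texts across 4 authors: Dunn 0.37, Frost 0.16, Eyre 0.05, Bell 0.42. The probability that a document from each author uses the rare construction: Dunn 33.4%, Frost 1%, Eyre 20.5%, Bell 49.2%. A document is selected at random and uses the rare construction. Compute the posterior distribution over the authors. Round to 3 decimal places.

Compute prior × likelihood for every hypothesis:
  Dunn: 0.37 × 0.334 = 0.12358
  Frost: 0.16 × 0.01 = 0.0016
  Eyre: 0.05 × 0.205 = 0.01025
  Bell: 0.42 × 0.492 = 0.20664
Total = 0.34207.
P(Dunn | rare-form) = 0.12358/0.34207 ≈ 0.361
P(Frost | rare-form) = 0.0016/0.34207 ≈ 0.005
P(Eyre | rare-form) = 0.01025/0.34207 ≈ 0.030
P(Bell | rare-form) = 0.20664/0.34207 ≈ 0.604

Dunn 0.361, Frost 0.005, Eyre 0.030, Bell 0.604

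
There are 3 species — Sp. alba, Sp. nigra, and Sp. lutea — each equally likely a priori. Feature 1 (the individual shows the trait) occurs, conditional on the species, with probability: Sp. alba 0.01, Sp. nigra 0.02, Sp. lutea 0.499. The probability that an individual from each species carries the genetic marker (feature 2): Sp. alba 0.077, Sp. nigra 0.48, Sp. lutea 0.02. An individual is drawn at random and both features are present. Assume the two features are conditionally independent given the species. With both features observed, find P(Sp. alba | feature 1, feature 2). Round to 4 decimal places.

With a uniform prior (1/3 each), posterior ∝ likelihood:
  Sp. alba: 0.01 × 0.077 = 0.00077
  Sp. nigra: 0.02 × 0.48 = 0.0096
  Sp. lutea: 0.499 × 0.02 = 0.00998
Normalizing constant = 0.02035.
P(Sp. alba | evidence) = 0.00077 / 0.02035 ≈ 0.0378.

0.0378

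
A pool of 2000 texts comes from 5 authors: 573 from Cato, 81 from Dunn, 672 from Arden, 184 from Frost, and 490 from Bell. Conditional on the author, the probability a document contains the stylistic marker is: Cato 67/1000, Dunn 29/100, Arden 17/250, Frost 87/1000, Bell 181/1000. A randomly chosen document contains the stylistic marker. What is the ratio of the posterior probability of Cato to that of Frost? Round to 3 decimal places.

2.398

Compute prior × likelihood for every hypothesis:
  Cato: 0.2865 × 0.067 = 0.0191955
  Dunn: 0.0405 × 0.29 = 0.011745
  Arden: 0.336 × 0.068 = 0.022848
  Frost: 0.092 × 0.087 = 0.008004
  Bell: 0.245 × 0.181 = 0.044345
Normalizing constant = 0.1061375.
The ratio is 0.0191955 / 0.008004 (the normalizer cancels) = 2.398.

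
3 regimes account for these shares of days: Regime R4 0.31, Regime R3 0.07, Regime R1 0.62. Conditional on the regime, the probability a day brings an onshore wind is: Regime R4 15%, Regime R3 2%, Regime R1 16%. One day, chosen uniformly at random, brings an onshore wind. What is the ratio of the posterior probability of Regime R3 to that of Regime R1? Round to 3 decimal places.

0.014

Unnormalized posteriors (prior × likelihood):
  Regime R4: 0.31 × 0.15 = 0.0465
  Regime R3: 0.07 × 0.02 = 0.0014
  Regime R1: 0.62 × 0.16 = 0.0992
Total = 0.1471.
The ratio is 0.0014 / 0.0992 (the normalizer cancels) = 0.014.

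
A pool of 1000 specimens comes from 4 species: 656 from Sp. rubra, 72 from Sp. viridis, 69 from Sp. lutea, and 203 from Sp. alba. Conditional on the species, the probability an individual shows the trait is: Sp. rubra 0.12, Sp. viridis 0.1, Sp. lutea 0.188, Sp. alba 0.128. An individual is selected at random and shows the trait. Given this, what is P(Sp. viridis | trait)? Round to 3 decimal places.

0.058

By Bayes' rule, posterior ∝ prior × likelihood:
  Sp. rubra: 0.656 × 0.12 = 0.07872
  Sp. viridis: 0.072 × 0.1 = 0.0072
  Sp. lutea: 0.069 × 0.188 = 0.012972
  Sp. alba: 0.203 × 0.128 = 0.025984
Sum = 0.124876.
P(Sp. viridis | evidence) = 0.0072 / 0.124876 ≈ 0.058.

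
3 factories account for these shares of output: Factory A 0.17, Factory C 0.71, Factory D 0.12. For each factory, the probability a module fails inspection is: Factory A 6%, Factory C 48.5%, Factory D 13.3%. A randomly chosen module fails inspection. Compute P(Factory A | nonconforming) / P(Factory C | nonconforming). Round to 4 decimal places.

Compute prior × likelihood for every hypothesis:
  Factory A: 0.17 × 0.06 = 0.0102
  Factory C: 0.71 × 0.485 = 0.34435
  Factory D: 0.12 × 0.133 = 0.01596
Sum = 0.37051.
The ratio is 0.0102 / 0.34435 (the normalizer cancels) = 0.0296.

0.0296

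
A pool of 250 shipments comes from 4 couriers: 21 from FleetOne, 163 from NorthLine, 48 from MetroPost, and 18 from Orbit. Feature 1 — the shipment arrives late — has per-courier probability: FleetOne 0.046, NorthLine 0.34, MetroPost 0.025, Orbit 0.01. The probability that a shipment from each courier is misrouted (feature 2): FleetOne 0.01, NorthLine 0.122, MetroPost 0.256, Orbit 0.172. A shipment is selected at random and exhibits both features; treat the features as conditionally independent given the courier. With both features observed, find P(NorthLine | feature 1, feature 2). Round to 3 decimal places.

Compute prior × likelihood for every hypothesis:
  FleetOne: 0.084 × 0.046 × 0.01 = 0.00003864
  NorthLine: 0.652 × 0.34 × 0.122 = 0.02704496
  MetroPost: 0.192 × 0.025 × 0.256 = 0.0012288
  Orbit: 0.072 × 0.01 × 0.172 = 0.00012384
Normalizing constant = 0.02843624.
P(NorthLine | evidence) = 0.02704496 / 0.02843624 ≈ 0.951.

0.951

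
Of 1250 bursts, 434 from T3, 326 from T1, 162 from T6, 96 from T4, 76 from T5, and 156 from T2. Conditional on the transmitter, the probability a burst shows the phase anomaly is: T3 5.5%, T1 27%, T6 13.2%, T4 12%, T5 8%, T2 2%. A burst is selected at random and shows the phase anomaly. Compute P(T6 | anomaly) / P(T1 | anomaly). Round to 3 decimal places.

0.243

Prior × likelihood for each hypothesis:
  T3: 0.3472 × 0.055 = 0.019096
  T1: 0.2608 × 0.27 = 0.070416
  T6: 0.1296 × 0.132 = 0.0171072
  T4: 0.0768 × 0.12 = 0.009216
  T5: 0.0608 × 0.08 = 0.004864
  T2: 0.1248 × 0.02 = 0.002496
Sum = 0.1231952.
The ratio is 0.0171072 / 0.070416 (the normalizer cancels) = 0.243.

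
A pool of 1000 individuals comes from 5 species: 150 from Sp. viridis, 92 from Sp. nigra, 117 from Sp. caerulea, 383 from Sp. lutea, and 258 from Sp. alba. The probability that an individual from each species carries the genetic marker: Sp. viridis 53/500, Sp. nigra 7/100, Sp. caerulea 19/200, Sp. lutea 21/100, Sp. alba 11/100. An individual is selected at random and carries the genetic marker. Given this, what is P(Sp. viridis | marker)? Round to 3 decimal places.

Unnormalized posteriors (prior × likelihood):
  Sp. viridis: 0.15 × 0.106 = 0.0159
  Sp. nigra: 0.092 × 0.07 = 0.00644
  Sp. caerulea: 0.117 × 0.095 = 0.011115
  Sp. lutea: 0.383 × 0.21 = 0.08043
  Sp. alba: 0.258 × 0.11 = 0.02838
Normalizing constant = 0.142265.
P(Sp. viridis | evidence) = 0.0159 / 0.142265 ≈ 0.112.

0.112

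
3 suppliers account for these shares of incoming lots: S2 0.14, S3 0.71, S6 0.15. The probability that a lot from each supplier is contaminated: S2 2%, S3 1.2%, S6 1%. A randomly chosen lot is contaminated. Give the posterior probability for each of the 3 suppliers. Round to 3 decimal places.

Unnormalized posteriors (prior × likelihood):
  S2: 0.14 × 0.02 = 0.0028
  S3: 0.71 × 0.012 = 0.00852
  S6: 0.15 × 0.01 = 0.0015
Sum = 0.01282.
P(S2 | contaminated) = 0.0028/0.01282 ≈ 0.218
P(S3 | contaminated) = 0.00852/0.01282 ≈ 0.665
P(S6 | contaminated) = 0.0015/0.01282 ≈ 0.117
(Check: 0.218+0.665+0.117 = 1.000.)

S2 0.218, S3 0.665, S6 0.117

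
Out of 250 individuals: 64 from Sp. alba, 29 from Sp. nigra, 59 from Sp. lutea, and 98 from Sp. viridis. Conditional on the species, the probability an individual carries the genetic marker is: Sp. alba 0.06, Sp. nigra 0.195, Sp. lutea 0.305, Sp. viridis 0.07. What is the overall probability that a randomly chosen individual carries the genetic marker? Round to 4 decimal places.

Unnormalized posteriors (prior × likelihood):
  Sp. alba: 0.256 × 0.06 = 0.01536
  Sp. nigra: 0.116 × 0.195 = 0.02262
  Sp. lutea: 0.236 × 0.305 = 0.07198
  Sp. viridis: 0.392 × 0.07 = 0.02744
P(marker) = 0.01536 + 0.02262 + 0.07198 + 0.02744 = 0.1374 → 0.1374.

0.1374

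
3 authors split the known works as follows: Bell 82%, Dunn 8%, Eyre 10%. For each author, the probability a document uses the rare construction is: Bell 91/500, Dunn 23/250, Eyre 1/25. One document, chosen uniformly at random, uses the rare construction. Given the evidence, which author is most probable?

Bell

By Bayes' rule, posterior ∝ prior × likelihood:
  Bell: 0.82 × 0.182 = 0.14924
  Dunn: 0.08 × 0.092 = 0.00736
  Eyre: 0.1 × 0.04 = 0.004
Normalizing constant = 0.1606.
Largest term belongs to Bell, so Bell is most probable.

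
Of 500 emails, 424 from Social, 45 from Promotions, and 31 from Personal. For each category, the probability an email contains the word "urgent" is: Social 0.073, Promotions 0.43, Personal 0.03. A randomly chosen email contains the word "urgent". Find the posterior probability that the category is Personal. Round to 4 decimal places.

Compute prior × likelihood for every hypothesis:
  Social: 0.848 × 0.073 = 0.061904
  Promotions: 0.09 × 0.43 = 0.0387
  Personal: 0.062 × 0.03 = 0.00186
Total = 0.102464.
P(Personal | evidence) = 0.00186 / 0.102464 ≈ 0.0182.

0.0182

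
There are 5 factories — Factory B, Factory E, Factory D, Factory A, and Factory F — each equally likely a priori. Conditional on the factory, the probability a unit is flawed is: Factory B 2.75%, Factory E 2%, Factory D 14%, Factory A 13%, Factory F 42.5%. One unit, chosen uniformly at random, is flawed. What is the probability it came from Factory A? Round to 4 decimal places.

Since the prior is uniform, the posterior is proportional to the likelihood:
  Factory B: 0.0275
  Factory E: 0.02
  Factory D: 0.14
  Factory A: 0.13
  Factory F: 0.425
Normalizing constant = 0.7425.
P(Factory A | evidence) = 0.13 / 0.7425 ≈ 0.1751.

0.1751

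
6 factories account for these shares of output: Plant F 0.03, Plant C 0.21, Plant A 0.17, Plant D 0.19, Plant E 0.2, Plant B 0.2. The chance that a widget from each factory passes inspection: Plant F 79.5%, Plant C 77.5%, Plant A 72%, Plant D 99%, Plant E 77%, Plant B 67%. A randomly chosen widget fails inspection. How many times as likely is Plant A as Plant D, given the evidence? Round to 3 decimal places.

Taking complements, P(nonconforming | each) = Plant F 0.205, Plant C 0.225, Plant A 0.28, Plant D 0.01, Plant E 0.23, Plant B 0.33.
By Bayes' rule, posterior ∝ prior × likelihood:
  Plant F: 0.03 × 0.205 = 0.00615
  Plant C: 0.21 × 0.225 = 0.04725
  Plant A: 0.17 × 0.28 = 0.0476
  Plant D: 0.19 × 0.01 = 0.0019
  Plant E: 0.2 × 0.23 = 0.046
  Plant B: 0.2 × 0.33 = 0.066
Normalizing constant = 0.2149.
The ratio is 0.0476 / 0.0019 (the normalizer cancels) = 25.053.

25.053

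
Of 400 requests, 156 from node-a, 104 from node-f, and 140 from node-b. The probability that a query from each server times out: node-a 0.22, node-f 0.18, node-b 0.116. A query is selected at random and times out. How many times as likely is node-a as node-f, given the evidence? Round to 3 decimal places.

1.833

Prior × likelihood for each hypothesis:
  node-a: 0.39 × 0.22 = 0.0858
  node-f: 0.26 × 0.18 = 0.0468
  node-b: 0.35 × 0.116 = 0.0406
Total = 0.1732.
The ratio is 0.0858 / 0.0468 (the normalizer cancels) = 1.833.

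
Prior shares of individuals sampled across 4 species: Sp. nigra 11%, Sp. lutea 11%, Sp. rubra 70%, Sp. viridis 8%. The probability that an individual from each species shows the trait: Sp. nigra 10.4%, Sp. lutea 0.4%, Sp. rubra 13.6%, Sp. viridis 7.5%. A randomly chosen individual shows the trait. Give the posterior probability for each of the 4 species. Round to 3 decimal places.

Prior × likelihood for each hypothesis:
  Sp. nigra: 0.11 × 0.104 = 0.01144
  Sp. lutea: 0.11 × 0.004 = 0.00044
  Sp. rubra: 0.7 × 0.136 = 0.0952
  Sp. viridis: 0.08 × 0.075 = 0.006
Normalizing constant = 0.11308.
P(Sp. nigra | trait) = 0.01144/0.11308 ≈ 0.101
P(Sp. lutea | trait) = 0.00044/0.11308 ≈ 0.004
P(Sp. rubra | trait) = 0.0952/0.11308 ≈ 0.842
P(Sp. viridis | trait) = 0.006/0.11308 ≈ 0.053

Sp. nigra 0.101, Sp. lutea 0.004, Sp. rubra 0.842, Sp. viridis 0.053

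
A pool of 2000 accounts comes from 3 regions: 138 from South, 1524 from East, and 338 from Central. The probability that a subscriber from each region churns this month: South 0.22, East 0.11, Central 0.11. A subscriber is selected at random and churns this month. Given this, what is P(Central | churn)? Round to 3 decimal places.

Compute prior × likelihood for every hypothesis:
  South: 0.069 × 0.22 = 0.01518
  East: 0.762 × 0.11 = 0.08382
  Central: 0.169 × 0.11 = 0.01859
Total = 0.11759.
P(Central | evidence) = 0.01859 / 0.11759 ≈ 0.158.

0.158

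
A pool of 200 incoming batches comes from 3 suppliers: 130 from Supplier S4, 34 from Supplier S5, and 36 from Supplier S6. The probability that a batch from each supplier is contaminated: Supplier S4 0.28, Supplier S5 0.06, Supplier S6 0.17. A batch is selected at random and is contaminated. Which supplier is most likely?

By Bayes' rule, posterior ∝ prior × likelihood:
  Supplier S4: 0.65 × 0.28 = 0.182
  Supplier S5: 0.17 × 0.06 = 0.0102
  Supplier S6: 0.18 × 0.17 = 0.0306
Total = 0.2228.
Largest term belongs to Supplier S4, so Supplier S4 is most probable.

Supplier S4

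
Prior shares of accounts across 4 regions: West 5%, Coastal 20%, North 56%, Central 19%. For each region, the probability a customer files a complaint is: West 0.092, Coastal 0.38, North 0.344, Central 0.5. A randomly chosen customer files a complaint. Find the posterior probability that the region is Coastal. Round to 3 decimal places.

0.206

Unnormalized posteriors (prior × likelihood):
  West: 0.05 × 0.092 = 0.0046
  Coastal: 0.2 × 0.38 = 0.076
  North: 0.56 × 0.344 = 0.19264
  Central: 0.19 × 0.5 = 0.095
Sum = 0.36824.
P(Coastal | evidence) = 0.076 / 0.36824 ≈ 0.206.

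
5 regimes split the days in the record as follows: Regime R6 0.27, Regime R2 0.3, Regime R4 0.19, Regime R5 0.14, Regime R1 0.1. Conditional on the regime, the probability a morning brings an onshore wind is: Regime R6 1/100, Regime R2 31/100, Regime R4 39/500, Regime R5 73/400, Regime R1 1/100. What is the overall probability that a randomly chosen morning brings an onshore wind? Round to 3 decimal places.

Compute prior × likelihood for every hypothesis:
  Regime R6: 0.27 × 0.01 = 0.0027
  Regime R2: 0.3 × 0.31 = 0.093
  Regime R4: 0.19 × 0.078 = 0.01482
  Regime R5: 0.14 × 0.1825 = 0.02555
  Regime R1: 0.1 × 0.01 = 0.001
P(onshore) = 0.0027 + 0.093 + 0.01482 + 0.02555 + 0.001 = 0.13707 → 0.137.

0.137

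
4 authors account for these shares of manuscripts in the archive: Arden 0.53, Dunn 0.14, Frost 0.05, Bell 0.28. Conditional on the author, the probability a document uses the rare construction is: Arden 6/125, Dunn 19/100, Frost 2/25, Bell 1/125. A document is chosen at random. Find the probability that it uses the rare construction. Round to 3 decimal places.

0.058

Compute prior × likelihood for every hypothesis:
  Arden: 0.53 × 0.048 = 0.02544
  Dunn: 0.14 × 0.19 = 0.0266
  Frost: 0.05 × 0.08 = 0.004
  Bell: 0.28 × 0.008 = 0.00224
P(rare-form) = 0.02544 + 0.0266 + 0.004 + 0.00224 = 0.05828 → 0.058.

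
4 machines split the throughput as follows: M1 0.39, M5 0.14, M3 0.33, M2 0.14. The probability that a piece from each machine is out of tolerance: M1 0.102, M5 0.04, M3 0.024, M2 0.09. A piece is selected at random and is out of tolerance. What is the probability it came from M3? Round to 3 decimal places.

Compute prior × likelihood for every hypothesis:
  M1: 0.39 × 0.102 = 0.03978
  M5: 0.14 × 0.04 = 0.0056
  M3: 0.33 × 0.024 = 0.00792
  M2: 0.14 × 0.09 = 0.0126
Sum = 0.0659.
P(M3 | evidence) = 0.00792 / 0.0659 ≈ 0.120.

0.120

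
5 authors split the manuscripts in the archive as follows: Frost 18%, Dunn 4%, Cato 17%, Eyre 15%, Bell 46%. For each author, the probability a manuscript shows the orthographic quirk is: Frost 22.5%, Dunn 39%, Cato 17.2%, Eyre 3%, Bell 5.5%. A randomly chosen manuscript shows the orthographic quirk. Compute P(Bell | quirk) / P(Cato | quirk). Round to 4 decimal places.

0.8653

Prior × likelihood for each hypothesis:
  Frost: 0.18 × 0.225 = 0.0405
  Dunn: 0.04 × 0.39 = 0.0156
  Cato: 0.17 × 0.172 = 0.02924
  Eyre: 0.15 × 0.03 = 0.0045
  Bell: 0.46 × 0.055 = 0.0253
Total = 0.11514.
The ratio is 0.0253 / 0.02924 (the normalizer cancels) = 0.8653.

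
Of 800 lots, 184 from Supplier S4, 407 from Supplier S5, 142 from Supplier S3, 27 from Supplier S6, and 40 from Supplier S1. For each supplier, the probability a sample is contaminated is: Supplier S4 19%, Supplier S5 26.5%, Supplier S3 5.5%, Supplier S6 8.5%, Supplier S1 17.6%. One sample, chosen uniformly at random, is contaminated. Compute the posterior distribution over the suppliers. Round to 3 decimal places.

Supplier S4 0.219, Supplier S5 0.674, Supplier S3 0.049, Supplier S6 0.014, Supplier S1 0.044

Unnormalized posteriors (prior × likelihood):
  Supplier S4: 0.23 × 0.19 = 0.0437
  Supplier S5: 0.50875 × 0.265 = 0.13481875
  Supplier S3: 0.1775 × 0.055 = 0.0097625
  Supplier S6: 0.03375 × 0.085 = 0.00286875
  Supplier S1: 0.05 × 0.176 = 0.0088
Sum = 0.19995.
P(Supplier S4 | contaminated) = 0.0437/0.19995 ≈ 0.219
P(Supplier S5 | contaminated) = 0.13481875/0.19995 ≈ 0.674
P(Supplier S3 | contaminated) = 0.0097625/0.19995 ≈ 0.049
P(Supplier S6 | contaminated) = 0.00286875/0.19995 ≈ 0.014
P(Supplier S1 | contaminated) = 0.0088/0.19995 ≈ 0.044
(Check: 0.219+0.674+0.049+0.014+0.044 = 1.000.)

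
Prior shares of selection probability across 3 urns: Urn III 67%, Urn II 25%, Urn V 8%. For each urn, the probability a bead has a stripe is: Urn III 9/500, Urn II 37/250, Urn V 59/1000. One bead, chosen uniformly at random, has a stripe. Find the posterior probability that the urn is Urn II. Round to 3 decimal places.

0.688

Unnormalized posteriors (prior × likelihood):
  Urn III: 0.67 × 0.018 = 0.01206
  Urn II: 0.25 × 0.148 = 0.037
  Urn V: 0.08 × 0.059 = 0.00472
Sum = 0.05378.
P(Urn II | evidence) = 0.037 / 0.05378 ≈ 0.688.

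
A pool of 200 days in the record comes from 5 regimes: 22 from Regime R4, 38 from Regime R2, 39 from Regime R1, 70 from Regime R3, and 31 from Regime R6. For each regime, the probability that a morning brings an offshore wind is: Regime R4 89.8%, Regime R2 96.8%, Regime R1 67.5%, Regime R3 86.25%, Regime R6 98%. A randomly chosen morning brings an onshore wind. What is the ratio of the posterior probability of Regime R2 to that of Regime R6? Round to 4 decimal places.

Taking complements, P(onshore | each) = Regime R4 0.102, Regime R2 0.032, Regime R1 0.325, Regime R3 0.1375, Regime R6 0.02.
Compute prior × likelihood for every hypothesis:
  Regime R4: 0.11 × 0.102 = 0.01122
  Regime R2: 0.19 × 0.032 = 0.00608
  Regime R1: 0.195 × 0.325 = 0.063375
  Regime R3: 0.35 × 0.1375 = 0.048125
  Regime R6: 0.155 × 0.02 = 0.0031
Total = 0.1319.
The ratio is 0.00608 / 0.0031 (the normalizer cancels) = 1.9613.

1.9613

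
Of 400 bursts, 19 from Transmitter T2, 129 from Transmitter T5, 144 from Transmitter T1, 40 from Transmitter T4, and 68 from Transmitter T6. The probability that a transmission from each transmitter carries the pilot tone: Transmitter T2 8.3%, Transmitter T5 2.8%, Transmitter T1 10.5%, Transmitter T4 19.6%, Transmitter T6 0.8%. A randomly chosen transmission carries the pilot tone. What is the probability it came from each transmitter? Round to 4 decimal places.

Prior × likelihood for each hypothesis:
  Transmitter T2: 0.0475 × 0.083 = 0.0039425
  Transmitter T5: 0.3225 × 0.028 = 0.00903
  Transmitter T1: 0.36 × 0.105 = 0.0378
  Transmitter T4: 0.1 × 0.196 = 0.0196
  Transmitter T6: 0.17 × 0.008 = 0.00136
Normalizing constant = 0.0717325.
P(Transmitter T2 | pilot) = 0.0039425/0.0717325 ≈ 0.0550
P(Transmitter T5 | pilot) = 0.00903/0.0717325 ≈ 0.1259
P(Transmitter T1 | pilot) = 0.0378/0.0717325 ≈ 0.5270
P(Transmitter T4 | pilot) = 0.0196/0.0717325 ≈ 0.2732
P(Transmitter T6 | pilot) = 0.00136/0.0717325 ≈ 0.0190
(Check: 0.0550+0.1259+0.5270+0.2732+0.0190 = 1.0001.)

Transmitter T2 0.0550, Transmitter T5 0.1259, Transmitter T1 0.5270, Transmitter T4 0.2732, Transmitter T6 0.0190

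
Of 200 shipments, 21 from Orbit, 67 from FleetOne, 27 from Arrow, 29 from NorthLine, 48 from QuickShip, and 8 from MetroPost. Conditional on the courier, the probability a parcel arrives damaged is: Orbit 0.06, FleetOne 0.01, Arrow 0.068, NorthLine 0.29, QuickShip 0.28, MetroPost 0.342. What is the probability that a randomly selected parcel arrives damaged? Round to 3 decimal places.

Prior × likelihood for each hypothesis:
  Orbit: 0.105 × 0.06 = 0.0063
  FleetOne: 0.335 × 0.01 = 0.00335
  Arrow: 0.135 × 0.068 = 0.00918
  NorthLine: 0.145 × 0.29 = 0.04205
  QuickShip: 0.24 × 0.28 = 0.0672
  MetroPost: 0.04 × 0.342 = 0.01368
P(damaged) = 0.0063 + 0.00335 + 0.00918 + 0.04205 + 0.0672 + 0.01368 = 0.14176 → 0.142.

0.142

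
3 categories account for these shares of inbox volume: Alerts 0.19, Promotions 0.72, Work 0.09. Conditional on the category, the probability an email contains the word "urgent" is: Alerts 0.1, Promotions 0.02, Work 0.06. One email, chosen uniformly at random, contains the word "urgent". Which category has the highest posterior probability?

Alerts

Unnormalized posteriors (prior × likelihood):
  Alerts: 0.19 × 0.1 = 0.019
  Promotions: 0.72 × 0.02 = 0.0144
  Work: 0.09 × 0.06 = 0.0054
Normalizing constant = 0.0388.
Largest term belongs to Alerts, so Alerts is most probable.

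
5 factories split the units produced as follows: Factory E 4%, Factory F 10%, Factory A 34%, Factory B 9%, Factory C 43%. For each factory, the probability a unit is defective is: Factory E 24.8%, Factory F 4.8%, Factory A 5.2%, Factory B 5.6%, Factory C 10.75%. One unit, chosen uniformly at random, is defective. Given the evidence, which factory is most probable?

Factory C

By Bayes' rule, posterior ∝ prior × likelihood:
  Factory E: 0.04 × 0.248 = 0.00992
  Factory F: 0.1 × 0.048 = 0.0048
  Factory A: 0.34 × 0.052 = 0.01768
  Factory B: 0.09 × 0.056 = 0.00504
  Factory C: 0.43 × 0.1075 = 0.046225
Total = 0.083665.
Largest term belongs to Factory C, so Factory C is most probable.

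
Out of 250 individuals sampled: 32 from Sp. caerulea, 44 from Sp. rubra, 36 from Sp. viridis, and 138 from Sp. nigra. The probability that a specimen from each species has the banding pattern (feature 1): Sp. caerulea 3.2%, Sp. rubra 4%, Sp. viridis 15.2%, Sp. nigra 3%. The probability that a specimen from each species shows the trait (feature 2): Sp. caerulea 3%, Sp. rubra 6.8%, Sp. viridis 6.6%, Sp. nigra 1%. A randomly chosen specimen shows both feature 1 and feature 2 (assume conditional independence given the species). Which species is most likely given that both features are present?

Sp. viridis

By Bayes' rule, posterior ∝ prior × likelihood:
  Sp. caerulea: 0.128 × 0.032 × 0.03 = 0.00012288
  Sp. rubra: 0.176 × 0.04 × 0.068 = 0.00047872
  Sp. viridis: 0.144 × 0.152 × 0.066 = 0.001444608
  Sp. nigra: 0.552 × 0.03 × 0.01 = 0.0001656
Total = 0.002211808.
Largest term belongs to Sp. viridis, so Sp. viridis is most probable.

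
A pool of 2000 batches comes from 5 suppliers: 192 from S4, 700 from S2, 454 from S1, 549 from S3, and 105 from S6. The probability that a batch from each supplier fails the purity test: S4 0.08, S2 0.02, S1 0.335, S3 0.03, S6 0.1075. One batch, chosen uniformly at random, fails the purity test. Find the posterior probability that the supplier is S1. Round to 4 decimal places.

0.7270

Compute prior × likelihood for every hypothesis:
  S4: 0.096 × 0.08 = 0.00768
  S2: 0.35 × 0.02 = 0.007
  S1: 0.227 × 0.335 = 0.076045
  S3: 0.2745 × 0.03 = 0.008235
  S6: 0.0525 × 0.1075 = 0.00564375
Normalizing constant = 0.10460375.
P(S1 | evidence) = 0.076045 / 0.10460375 ≈ 0.7270.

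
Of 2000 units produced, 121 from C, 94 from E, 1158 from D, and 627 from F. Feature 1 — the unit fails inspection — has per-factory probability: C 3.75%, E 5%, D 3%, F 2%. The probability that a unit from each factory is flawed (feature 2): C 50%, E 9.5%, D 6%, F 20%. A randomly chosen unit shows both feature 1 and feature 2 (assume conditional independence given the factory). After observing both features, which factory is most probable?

By Bayes' rule, posterior ∝ prior × likelihood:
  C: 0.0605 × 0.0375 × 0.5 = 0.001134375
  E: 0.047 × 0.05 × 0.095 = 0.00022325
  D: 0.579 × 0.03 × 0.06 = 0.0010422
  F: 0.3135 × 0.02 × 0.2 = 0.001254
Normalizing constant = 0.003653825.
Largest term belongs to F, so F is most probable.

F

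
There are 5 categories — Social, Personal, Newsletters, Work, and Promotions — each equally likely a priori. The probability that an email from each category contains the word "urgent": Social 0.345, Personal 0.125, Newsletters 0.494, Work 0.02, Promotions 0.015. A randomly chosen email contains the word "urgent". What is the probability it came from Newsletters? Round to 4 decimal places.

With a uniform prior (1/5 each), posterior ∝ likelihood:
  Social: 0.345
  Personal: 0.125
  Newsletters: 0.494
  Work: 0.02
  Promotions: 0.015
Sum = 0.999.
P(Newsletters | evidence) = 0.494 / 0.999 ≈ 0.4945.

0.4945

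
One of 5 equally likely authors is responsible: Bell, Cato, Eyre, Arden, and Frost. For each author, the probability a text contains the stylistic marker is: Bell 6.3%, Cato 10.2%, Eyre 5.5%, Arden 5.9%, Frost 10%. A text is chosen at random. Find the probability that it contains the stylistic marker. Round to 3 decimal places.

0.076

With a uniform prior (1/5 each), posterior ∝ likelihood:
  Bell: 0.063
  Cato: 0.102
  Eyre: 0.055
  Arden: 0.059
  Frost: 0.1
P(marker) = (1/5) × (0.063 + 0.102 + 0.055 + 0.059 + 0.1) = 0.379/5 ≈ 0.076.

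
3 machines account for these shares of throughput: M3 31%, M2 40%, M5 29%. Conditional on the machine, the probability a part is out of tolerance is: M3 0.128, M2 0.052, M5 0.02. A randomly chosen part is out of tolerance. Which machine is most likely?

Unnormalized posteriors (prior × likelihood):
  M3: 0.31 × 0.128 = 0.03968
  M2: 0.4 × 0.052 = 0.0208
  M5: 0.29 × 0.02 = 0.0058
Normalizing constant = 0.06628.
Largest term belongs to M3, so M3 is most probable.

M3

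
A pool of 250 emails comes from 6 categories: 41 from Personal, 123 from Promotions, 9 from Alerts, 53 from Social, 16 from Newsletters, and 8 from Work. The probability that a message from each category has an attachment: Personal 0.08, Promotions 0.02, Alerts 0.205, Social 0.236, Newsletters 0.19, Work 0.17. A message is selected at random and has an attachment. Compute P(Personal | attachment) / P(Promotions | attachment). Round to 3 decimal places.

1.333

Unnormalized posteriors (prior × likelihood):
  Personal: 0.164 × 0.08 = 0.01312
  Promotions: 0.492 × 0.02 = 0.00984
  Alerts: 0.036 × 0.205 = 0.00738
  Social: 0.212 × 0.236 = 0.050032
  Newsletters: 0.064 × 0.19 = 0.01216
  Work: 0.032 × 0.17 = 0.00544
Normalizing constant = 0.097972.
The ratio is 0.01312 / 0.00984 (the normalizer cancels) = 1.333.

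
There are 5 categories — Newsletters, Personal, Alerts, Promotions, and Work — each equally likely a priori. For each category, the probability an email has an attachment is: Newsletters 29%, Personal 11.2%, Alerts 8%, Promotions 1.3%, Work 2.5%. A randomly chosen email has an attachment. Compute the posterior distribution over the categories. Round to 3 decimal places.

Newsletters 0.558, Personal 0.215, Alerts 0.154, Promotions 0.025, Work 0.048

Since the prior is uniform, the posterior is proportional to the likelihood:
  Newsletters: 0.29
  Personal: 0.112
  Alerts: 0.08
  Promotions: 0.013
  Work: 0.025
Sum = 0.52.
P(Newsletters | attachment) = 0.29/0.52 ≈ 0.558
P(Personal | attachment) = 0.112/0.52 ≈ 0.215
P(Alerts | attachment) = 0.08/0.52 ≈ 0.154
P(Promotions | attachment) = 0.013/0.52 ≈ 0.025
P(Work | attachment) = 0.025/0.52 ≈ 0.048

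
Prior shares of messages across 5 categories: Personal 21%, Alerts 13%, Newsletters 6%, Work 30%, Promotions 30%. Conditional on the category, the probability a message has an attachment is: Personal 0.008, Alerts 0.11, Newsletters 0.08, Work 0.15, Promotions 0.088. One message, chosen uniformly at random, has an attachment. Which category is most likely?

Unnormalized posteriors (prior × likelihood):
  Personal: 0.21 × 0.008 = 0.00168
  Alerts: 0.13 × 0.11 = 0.0143
  Newsletters: 0.06 × 0.08 = 0.0048
  Work: 0.3 × 0.15 = 0.045
  Promotions: 0.3 × 0.088 = 0.0264
Total = 0.09218.
Largest term belongs to Work, so Work is most probable.

Work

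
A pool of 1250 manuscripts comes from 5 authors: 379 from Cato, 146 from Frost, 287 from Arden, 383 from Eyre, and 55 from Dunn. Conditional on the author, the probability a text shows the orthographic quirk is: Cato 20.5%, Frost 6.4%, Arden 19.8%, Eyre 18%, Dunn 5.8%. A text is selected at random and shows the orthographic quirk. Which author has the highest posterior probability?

By Bayes' rule, posterior ∝ prior × likelihood:
  Cato: 0.3032 × 0.205 = 0.062156
  Frost: 0.1168 × 0.064 = 0.0074752
  Arden: 0.2296 × 0.198 = 0.0454608
  Eyre: 0.3064 × 0.18 = 0.055152
  Dunn: 0.044 × 0.058 = 0.002552
Normalizing constant = 0.172796.
Largest term belongs to Cato, so Cato is most probable.

Cato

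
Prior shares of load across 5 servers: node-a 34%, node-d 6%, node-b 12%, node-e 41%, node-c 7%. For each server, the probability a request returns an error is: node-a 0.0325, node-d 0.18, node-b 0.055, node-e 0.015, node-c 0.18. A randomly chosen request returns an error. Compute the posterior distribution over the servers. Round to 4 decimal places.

node-a 0.2341, node-d 0.2288, node-b 0.1398, node-e 0.1303, node-c 0.2669

Compute prior × likelihood for every hypothesis:
  node-a: 0.34 × 0.0325 = 0.01105
  node-d: 0.06 × 0.18 = 0.0108
  node-b: 0.12 × 0.055 = 0.0066
  node-e: 0.41 × 0.015 = 0.00615
  node-c: 0.07 × 0.18 = 0.0126
Normalizing constant = 0.0472.
P(node-a | error) = 0.01105/0.0472 ≈ 0.2341
P(node-d | error) = 0.0108/0.0472 ≈ 0.2288
P(node-b | error) = 0.0066/0.0472 ≈ 0.1398
P(node-e | error) = 0.00615/0.0472 ≈ 0.1303
P(node-c | error) = 0.0126/0.0472 ≈ 0.2669
(Check: 0.2341+0.2288+0.1398+0.1303+0.2669 = 0.9999.)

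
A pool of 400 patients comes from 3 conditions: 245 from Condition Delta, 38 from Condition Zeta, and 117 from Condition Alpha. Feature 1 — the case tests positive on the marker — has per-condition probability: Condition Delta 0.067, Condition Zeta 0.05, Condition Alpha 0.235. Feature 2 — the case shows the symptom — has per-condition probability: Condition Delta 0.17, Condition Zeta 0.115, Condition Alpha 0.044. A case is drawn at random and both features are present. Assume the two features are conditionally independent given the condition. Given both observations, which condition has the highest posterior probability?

Condition Delta

Unnormalized posteriors (prior × likelihood):
  Condition Delta: 0.6125 × 0.067 × 0.17 = 0.006976375
  Condition Zeta: 0.095 × 0.05 × 0.115 = 0.00054625
  Condition Alpha: 0.2925 × 0.235 × 0.044 = 0.00302445
Total = 0.010547075.
Largest term belongs to Condition Delta, so Condition Delta is most probable.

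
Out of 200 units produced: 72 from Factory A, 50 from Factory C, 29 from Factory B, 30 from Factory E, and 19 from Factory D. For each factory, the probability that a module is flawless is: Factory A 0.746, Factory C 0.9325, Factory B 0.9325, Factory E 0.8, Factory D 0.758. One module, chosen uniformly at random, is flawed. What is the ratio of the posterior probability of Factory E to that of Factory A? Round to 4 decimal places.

Taking complements, P(flawed | each) = Factory A 0.254, Factory C 0.0675, Factory B 0.0675, Factory E 0.2, Factory D 0.242.
Prior × likelihood for each hypothesis:
  Factory A: 0.36 × 0.254 = 0.09144
  Factory C: 0.25 × 0.0675 = 0.016875
  Factory B: 0.145 × 0.0675 = 0.0097875
  Factory E: 0.15 × 0.2 = 0.03
  Factory D: 0.095 × 0.242 = 0.02299
Total = 0.1710925.
The ratio is 0.03 / 0.09144 (the normalizer cancels) = 0.3281.

0.3281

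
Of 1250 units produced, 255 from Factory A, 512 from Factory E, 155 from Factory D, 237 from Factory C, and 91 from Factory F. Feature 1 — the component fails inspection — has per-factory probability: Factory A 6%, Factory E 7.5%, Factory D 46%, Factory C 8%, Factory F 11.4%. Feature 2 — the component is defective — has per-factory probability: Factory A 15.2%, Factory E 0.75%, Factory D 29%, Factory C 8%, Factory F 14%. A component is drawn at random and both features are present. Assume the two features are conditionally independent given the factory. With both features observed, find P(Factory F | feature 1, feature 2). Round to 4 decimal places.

Compute prior × likelihood for every hypothesis:
  Factory A: 0.204 × 0.06 × 0.152 = 0.00186048
  Factory E: 0.4096 × 0.075 × 0.0075 = 0.0002304
  Factory D: 0.124 × 0.46 × 0.29 = 0.0165416
  Factory C: 0.1896 × 0.08 × 0.08 = 0.00121344
  Factory F: 0.0728 × 0.114 × 0.14 = 0.001161888
Normalizing constant = 0.021007808.
P(Factory F | evidence) = 0.001161888 / 0.021007808 ≈ 0.0553.

0.0553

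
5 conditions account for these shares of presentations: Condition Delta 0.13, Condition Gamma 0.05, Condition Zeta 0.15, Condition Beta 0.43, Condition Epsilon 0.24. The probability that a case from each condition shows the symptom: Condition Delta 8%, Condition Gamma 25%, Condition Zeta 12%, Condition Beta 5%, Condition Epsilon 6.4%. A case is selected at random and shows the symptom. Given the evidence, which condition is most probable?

By Bayes' rule, posterior ∝ prior × likelihood:
  Condition Delta: 0.13 × 0.08 = 0.0104
  Condition Gamma: 0.05 × 0.25 = 0.0125
  Condition Zeta: 0.15 × 0.12 = 0.018
  Condition Beta: 0.43 × 0.05 = 0.0215
  Condition Epsilon: 0.24 × 0.064 = 0.01536
Sum = 0.07776.
Largest term belongs to Condition Beta, so Condition Beta is most probable.

Condition Beta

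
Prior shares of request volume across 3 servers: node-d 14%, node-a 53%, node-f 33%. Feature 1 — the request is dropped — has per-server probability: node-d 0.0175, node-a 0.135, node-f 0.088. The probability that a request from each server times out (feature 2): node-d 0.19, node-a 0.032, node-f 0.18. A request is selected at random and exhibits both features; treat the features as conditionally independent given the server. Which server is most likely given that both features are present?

Compute prior × likelihood for every hypothesis:
  node-d: 0.14 × 0.0175 × 0.19 = 0.0004655
  node-a: 0.53 × 0.135 × 0.032 = 0.0022896
  node-f: 0.33 × 0.088 × 0.18 = 0.0052272
Normalizing constant = 0.0079823.
Largest term belongs to node-f, so node-f is most probable.

node-f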